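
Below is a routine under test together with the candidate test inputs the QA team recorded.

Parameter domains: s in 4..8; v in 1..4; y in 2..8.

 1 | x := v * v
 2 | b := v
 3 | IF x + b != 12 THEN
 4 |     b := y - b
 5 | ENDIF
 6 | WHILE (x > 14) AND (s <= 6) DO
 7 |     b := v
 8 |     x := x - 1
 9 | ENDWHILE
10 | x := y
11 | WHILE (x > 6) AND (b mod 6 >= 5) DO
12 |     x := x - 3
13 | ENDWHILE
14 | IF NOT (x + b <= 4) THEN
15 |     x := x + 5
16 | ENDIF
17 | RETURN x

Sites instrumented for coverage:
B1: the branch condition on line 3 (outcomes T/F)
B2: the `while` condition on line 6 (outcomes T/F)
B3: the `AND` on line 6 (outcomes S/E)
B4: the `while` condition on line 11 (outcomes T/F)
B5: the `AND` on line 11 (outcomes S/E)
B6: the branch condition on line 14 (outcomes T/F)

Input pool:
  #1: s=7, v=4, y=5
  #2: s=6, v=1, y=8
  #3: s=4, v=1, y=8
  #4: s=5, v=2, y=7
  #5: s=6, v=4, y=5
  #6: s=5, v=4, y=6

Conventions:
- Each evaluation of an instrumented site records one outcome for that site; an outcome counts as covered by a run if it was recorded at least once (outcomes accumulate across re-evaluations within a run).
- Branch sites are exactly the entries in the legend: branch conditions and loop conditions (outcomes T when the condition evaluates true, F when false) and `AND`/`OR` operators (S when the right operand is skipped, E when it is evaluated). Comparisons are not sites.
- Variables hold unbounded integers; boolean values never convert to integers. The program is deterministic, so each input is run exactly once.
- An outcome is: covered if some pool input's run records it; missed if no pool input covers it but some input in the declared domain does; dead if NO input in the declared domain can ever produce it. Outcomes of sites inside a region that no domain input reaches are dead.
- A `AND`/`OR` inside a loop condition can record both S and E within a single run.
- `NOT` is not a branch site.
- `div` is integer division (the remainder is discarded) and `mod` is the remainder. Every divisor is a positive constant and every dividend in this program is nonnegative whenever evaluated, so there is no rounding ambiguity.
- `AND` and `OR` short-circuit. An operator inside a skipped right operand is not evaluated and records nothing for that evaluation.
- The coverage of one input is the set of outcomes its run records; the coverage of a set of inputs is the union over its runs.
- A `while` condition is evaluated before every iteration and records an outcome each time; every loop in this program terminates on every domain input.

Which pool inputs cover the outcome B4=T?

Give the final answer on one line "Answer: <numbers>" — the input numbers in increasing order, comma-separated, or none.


input #1 (s=7, v=4, y=5): does not record B4=T
input #2 (s=6, v=1, y=8): does not record B4=T
input #3 (s=4, v=1, y=8): does not record B4=T
input #4 (s=5, v=2, y=7): records B4=T
input #5 (s=6, v=4, y=5): does not record B4=T
input #6 (s=5, v=4, y=6): does not record B4=T
Answer: 4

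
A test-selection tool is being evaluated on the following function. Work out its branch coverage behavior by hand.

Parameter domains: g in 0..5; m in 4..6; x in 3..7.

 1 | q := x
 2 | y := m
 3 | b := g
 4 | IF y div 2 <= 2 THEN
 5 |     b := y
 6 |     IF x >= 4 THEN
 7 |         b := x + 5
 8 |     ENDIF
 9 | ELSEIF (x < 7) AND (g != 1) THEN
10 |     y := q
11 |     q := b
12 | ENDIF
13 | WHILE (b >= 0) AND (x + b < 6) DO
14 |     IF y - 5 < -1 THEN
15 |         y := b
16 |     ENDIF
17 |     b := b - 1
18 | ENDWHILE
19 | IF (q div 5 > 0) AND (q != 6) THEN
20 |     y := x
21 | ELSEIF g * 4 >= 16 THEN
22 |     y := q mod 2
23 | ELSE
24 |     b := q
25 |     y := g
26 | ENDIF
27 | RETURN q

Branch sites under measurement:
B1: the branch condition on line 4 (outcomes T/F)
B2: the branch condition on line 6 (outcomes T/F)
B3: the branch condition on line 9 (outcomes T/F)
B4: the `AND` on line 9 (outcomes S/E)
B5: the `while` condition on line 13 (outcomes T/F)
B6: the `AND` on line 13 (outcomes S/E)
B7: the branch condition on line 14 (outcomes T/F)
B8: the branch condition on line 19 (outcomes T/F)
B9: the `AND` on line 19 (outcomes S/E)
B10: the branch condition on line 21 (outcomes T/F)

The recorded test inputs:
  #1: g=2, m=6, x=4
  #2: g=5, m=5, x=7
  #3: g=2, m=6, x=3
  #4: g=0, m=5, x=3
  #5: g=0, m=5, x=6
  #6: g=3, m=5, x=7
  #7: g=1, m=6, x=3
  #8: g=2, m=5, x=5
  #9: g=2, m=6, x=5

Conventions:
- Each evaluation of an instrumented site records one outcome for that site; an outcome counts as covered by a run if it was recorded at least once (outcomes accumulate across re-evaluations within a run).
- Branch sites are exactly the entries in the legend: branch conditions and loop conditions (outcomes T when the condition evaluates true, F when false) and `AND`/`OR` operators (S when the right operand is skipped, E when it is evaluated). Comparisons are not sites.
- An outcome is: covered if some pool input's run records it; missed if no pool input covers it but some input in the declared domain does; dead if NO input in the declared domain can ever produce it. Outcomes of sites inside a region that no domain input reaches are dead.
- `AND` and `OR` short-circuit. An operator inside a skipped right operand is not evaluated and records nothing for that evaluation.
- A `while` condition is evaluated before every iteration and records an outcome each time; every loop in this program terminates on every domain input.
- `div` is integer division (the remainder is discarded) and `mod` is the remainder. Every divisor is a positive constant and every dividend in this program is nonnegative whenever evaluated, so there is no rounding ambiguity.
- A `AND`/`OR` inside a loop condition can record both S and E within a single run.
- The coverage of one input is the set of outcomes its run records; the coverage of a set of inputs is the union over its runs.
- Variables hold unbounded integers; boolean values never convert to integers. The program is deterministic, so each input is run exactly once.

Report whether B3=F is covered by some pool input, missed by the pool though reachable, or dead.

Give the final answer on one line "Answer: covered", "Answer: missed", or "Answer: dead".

B3=F is recorded by pool input(s) 7 -> covered

Answer: covered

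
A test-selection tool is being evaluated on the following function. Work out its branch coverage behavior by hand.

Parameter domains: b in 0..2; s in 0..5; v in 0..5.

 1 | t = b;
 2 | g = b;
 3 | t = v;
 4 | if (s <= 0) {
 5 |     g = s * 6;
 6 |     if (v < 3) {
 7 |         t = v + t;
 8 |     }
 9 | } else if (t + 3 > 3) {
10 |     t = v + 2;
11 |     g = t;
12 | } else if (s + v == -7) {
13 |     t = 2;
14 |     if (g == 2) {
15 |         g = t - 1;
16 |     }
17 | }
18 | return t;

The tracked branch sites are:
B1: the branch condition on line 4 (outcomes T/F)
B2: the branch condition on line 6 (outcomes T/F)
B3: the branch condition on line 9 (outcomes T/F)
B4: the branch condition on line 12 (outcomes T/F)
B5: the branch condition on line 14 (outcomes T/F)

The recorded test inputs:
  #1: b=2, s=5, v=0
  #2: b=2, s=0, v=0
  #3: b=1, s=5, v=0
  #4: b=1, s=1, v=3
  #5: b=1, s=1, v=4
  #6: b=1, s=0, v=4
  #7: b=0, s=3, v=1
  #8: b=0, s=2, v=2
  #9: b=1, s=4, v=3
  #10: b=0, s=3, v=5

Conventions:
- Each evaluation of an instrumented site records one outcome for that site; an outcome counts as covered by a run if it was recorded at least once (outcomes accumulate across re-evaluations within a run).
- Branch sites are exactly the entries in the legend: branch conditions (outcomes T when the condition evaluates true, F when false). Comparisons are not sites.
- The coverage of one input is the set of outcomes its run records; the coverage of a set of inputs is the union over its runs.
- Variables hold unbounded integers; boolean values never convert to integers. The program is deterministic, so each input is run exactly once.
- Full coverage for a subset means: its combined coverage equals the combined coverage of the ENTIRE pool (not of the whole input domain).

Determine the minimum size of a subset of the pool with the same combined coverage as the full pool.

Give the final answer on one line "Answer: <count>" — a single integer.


test 1 (b=2, s=5, v=0) fires B1->F, B3->F, B4->F; hits B1=F, B3=F, B4=F
test 2 (b=2, s=0, v=0) fires B1->T, B2->T; hits B1=T, B2=T
test 3 (b=1, s=5, v=0) fires B1->F, B3->F, B4->F; hits B1=F, B3=F, B4=F
test 4 (b=1, s=1, v=3) fires B1->F, B3->T; hits B1=F, B3=T
test 5 (b=1, s=1, v=4) fires B1->F, B3->T; hits B1=F, B3=T
test 6 (b=1, s=0, v=4) fires B1->T, B2->F; hits B1=T, B2=F
test 7 (b=0, s=3, v=1) fires B1->F, B3->T; hits B1=F, B3=T
test 8 (b=0, s=2, v=2) fires B1->F, B3->T; hits B1=F, B3=T
test 9 (b=1, s=4, v=3) fires B1->F, B3->T; hits B1=F, B3=T
test 10 (b=0, s=3, v=5) fires B1->F, B3->T; hits B1=F, B3=T
the full pool covers 7 outcomes: B1=T, B1=F, B2=T, B2=F, B3=T, B3=F, B4=F
no size-1 subset reaches all 7 outcomes (best union: 3/7)
no size-2 subset reaches all 7 outcomes (best union: 5/7)
no size-3 subset reaches all 7 outcomes (best union: 6/7)
size 4: inputs {1, 2, 4, 6} cover all 7 outcomes, and no lexicographically smaller subset of this size does
Answer: 4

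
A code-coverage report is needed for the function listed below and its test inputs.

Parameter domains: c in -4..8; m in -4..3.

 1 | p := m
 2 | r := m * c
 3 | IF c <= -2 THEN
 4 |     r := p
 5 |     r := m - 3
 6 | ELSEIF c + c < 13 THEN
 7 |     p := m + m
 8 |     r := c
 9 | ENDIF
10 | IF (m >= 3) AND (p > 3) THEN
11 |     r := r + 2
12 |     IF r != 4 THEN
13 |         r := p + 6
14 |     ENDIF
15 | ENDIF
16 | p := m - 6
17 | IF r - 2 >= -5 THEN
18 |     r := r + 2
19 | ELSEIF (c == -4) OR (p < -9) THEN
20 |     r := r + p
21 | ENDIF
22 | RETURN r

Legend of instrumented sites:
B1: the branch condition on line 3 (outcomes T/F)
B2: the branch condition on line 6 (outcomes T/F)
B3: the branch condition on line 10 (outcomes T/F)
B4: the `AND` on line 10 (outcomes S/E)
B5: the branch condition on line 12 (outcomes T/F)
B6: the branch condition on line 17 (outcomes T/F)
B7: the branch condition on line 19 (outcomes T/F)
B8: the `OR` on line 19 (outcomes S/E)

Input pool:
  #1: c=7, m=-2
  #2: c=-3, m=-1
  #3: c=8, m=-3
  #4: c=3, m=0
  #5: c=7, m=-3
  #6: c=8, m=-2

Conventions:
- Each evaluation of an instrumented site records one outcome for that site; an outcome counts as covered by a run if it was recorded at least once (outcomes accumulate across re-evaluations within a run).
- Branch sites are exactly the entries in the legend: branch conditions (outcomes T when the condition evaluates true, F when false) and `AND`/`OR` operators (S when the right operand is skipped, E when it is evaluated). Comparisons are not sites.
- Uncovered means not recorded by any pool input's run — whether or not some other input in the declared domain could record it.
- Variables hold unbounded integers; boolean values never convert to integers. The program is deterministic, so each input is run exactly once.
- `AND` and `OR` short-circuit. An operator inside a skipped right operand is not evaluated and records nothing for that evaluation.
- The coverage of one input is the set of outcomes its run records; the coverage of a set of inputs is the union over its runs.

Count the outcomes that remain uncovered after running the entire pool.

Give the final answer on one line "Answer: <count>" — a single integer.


input #1, c=7, m=-2: events B1->F, B2->F, B4->S, B3->F, B6->F, B8->E, B7->F; outcomes B1=F, B2=F, B3=F, B4=S, B6=F, B7=F, B8=E
input #2, c=-3, m=-1: events B1->T, B4->S, B3->F, B6->F, B8->E, B7->F; outcomes B1=T, B3=F, B4=S, B6=F, B7=F, B8=E
input #3, c=8, m=-3: events B1->F, B2->F, B4->S, B3->F, B6->F, B8->E, B7->F; outcomes B1=F, B2=F, B3=F, B4=S, B6=F, B7=F, B8=E
input #4, c=3, m=0: events B1->F, B2->T, B4->S, B3->F, B6->T; outcomes B1=F, B2=T, B3=F, B4=S, B6=T
input #5, c=7, m=-3: events B1->F, B2->F, B4->S, B3->F, B6->F, B8->E, B7->F; outcomes B1=F, B2=F, B3=F, B4=S, B6=F, B7=F, B8=E
input #6, c=8, m=-2: events B1->F, B2->F, B4->S, B3->F, B6->F, B8->E, B7->F; outcomes B1=F, B2=F, B3=F, B4=S, B6=F, B7=F, B8=E
union over the pool: B1=T, B1=F, B2=T, B2=F, B3=F, B4=S, B6=T, B6=F, B7=F, B8=E
uncovered (6 of 16): B3=T, B4=E, B5=T, B5=F, B7=T, B8=S
Answer: 6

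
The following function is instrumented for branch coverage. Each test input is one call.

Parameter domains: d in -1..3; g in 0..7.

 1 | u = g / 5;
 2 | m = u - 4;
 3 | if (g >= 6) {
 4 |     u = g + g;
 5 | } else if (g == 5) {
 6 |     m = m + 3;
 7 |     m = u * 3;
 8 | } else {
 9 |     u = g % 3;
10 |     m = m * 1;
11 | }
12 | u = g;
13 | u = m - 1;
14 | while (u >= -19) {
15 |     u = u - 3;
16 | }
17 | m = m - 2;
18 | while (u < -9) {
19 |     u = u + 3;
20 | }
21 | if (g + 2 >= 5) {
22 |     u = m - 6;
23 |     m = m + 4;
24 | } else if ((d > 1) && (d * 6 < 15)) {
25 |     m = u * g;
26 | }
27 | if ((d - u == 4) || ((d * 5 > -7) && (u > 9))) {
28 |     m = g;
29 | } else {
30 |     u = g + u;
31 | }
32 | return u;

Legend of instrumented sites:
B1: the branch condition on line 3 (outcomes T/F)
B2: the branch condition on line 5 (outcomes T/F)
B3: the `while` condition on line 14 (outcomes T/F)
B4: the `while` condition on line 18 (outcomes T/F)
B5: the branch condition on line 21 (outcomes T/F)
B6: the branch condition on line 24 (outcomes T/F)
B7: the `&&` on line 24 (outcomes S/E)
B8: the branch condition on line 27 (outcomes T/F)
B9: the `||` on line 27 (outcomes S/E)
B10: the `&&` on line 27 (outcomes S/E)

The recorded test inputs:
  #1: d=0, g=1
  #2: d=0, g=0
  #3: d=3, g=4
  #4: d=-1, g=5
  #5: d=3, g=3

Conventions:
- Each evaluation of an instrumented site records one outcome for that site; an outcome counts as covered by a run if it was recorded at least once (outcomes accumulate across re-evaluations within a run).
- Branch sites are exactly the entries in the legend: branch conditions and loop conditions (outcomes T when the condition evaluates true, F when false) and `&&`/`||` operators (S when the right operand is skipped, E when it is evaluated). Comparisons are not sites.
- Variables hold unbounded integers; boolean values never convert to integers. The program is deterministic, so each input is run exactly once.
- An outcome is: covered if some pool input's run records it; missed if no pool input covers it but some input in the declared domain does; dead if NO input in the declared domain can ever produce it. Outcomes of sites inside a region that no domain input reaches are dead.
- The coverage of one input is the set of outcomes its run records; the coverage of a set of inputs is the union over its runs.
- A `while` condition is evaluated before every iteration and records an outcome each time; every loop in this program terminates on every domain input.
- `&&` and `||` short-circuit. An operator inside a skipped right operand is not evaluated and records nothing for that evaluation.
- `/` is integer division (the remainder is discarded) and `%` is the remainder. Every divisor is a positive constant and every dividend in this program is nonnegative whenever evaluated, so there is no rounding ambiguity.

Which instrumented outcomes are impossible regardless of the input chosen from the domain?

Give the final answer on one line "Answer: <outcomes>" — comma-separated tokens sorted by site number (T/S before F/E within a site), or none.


exhaustive pass over the 40-input domain:
  B10=S: zero occurrences over every domain input -> dead
  reachable outcomes have witnesses, e.g. B1=T (e.g. d=-1, g=6), B1=F (e.g. d=-1, g=0), B2=T (e.g. d=-1, g=5), B2=F (e.g. d=-1, g=0)
Answer: B10=S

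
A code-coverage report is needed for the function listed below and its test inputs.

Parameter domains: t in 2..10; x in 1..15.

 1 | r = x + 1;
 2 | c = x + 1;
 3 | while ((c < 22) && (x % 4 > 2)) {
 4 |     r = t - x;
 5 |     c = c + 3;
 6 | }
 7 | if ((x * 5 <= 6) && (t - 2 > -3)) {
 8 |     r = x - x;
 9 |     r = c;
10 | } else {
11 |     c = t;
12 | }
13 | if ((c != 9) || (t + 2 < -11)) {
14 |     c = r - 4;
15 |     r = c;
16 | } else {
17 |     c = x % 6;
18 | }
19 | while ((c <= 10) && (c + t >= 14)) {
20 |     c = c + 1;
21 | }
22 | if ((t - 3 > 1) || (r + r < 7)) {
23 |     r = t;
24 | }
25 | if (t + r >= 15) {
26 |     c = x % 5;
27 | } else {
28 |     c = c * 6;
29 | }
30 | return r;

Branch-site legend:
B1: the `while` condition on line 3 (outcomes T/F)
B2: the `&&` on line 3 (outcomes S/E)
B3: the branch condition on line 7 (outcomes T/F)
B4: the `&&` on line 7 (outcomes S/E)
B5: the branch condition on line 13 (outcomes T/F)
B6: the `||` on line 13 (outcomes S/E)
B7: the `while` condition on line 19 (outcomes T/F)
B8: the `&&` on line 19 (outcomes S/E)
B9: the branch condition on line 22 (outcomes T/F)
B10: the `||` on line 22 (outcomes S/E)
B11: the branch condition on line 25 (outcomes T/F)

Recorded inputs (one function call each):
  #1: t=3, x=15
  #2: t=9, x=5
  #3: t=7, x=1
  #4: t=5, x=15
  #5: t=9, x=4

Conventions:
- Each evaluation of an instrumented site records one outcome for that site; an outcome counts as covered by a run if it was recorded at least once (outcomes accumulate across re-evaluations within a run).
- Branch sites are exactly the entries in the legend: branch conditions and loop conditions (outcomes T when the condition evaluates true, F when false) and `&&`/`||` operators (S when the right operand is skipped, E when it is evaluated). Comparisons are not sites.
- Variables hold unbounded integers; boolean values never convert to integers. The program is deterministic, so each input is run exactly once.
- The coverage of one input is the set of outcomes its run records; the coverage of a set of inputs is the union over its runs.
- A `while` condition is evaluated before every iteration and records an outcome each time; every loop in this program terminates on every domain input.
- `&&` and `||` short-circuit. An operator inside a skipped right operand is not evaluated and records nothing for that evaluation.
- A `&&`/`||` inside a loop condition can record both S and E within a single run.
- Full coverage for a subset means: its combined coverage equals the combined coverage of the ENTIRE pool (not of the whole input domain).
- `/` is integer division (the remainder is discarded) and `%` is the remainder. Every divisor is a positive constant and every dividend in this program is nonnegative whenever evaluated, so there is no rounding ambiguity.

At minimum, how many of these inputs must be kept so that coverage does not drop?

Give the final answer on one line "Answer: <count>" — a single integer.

run #1 (t=3, x=15) runs B2->E, B1->T, B2->E, B1->T, B2->S, B1->F, B4->S, B3->F, B6->S, B5->T, B8->E, B7->F, B10->E, B9->T, ...; records B1=T, B1=F, B2=S, B2=E, B3=F, B4=S, B5=T, B6=S, B7=F, B8=E, B9=T, B10=E, B11=F
run #2 (t=9, x=5) runs B2->E, B1->F, B4->S, B3->F, B6->E, B5->F, B8->E, B7->T, B8->E, B7->T, B8->E, B7->T, B8->E, B7->T, ...; records B1=F, B2=E, B3=F, B4=S, B5=F, B6=E, B7=T, B7=F, B8=S, B8=E, B9=T, B10=S, B11=T
run #3 (t=7, x=1) runs B2->E, B1->F, B4->E, B3->T, B6->S, B5->T, B8->E, B7->F, B10->S, B9->T, B11->F; records B1=F, B2=E, B3=T, B4=E, B5=T, B6=S, B7=F, B8=E, B9=T, B10=S, B11=F
run #4 (t=5, x=15) runs B2->E, B1->T, B2->E, B1->T, B2->S, B1->F, B4->S, B3->F, B6->S, B5->T, B8->E, B7->F, B10->S, B9->T, ...; records B1=T, B1=F, B2=S, B2=E, B3=F, B4=S, B5=T, B6=S, B7=F, B8=E, B9=T, B10=S, B11=F
run #5 (t=9, x=4) runs B2->E, B1->F, B4->S, B3->F, B6->E, B5->F, B8->E, B7->F, B10->S, B9->T, B11->T; records B1=F, B2=E, B3=F, B4=S, B5=F, B6=E, B7=F, B8=E, B9=T, B10=S, B11=T
union over all inputs: B1=T, B1=F, B2=S, B2=E, B3=T, B3=F, B4=S, B4=E, B5=T, B5=F, B6=S, B6=E, B7=T, B7=F, B8=S, B8=E, B9=T, B10=S, B10=E, B11=T, B11=F (21 outcomes)
every size-1 subset falls short of the 21 outcomes (best: 13/21)
every size-2 subset falls short of the 21 outcomes (best: 19/21)
size 3: inputs {1, 2, 3} cover all 21 outcomes, and no lexicographically smaller subset of this size does

Answer: 3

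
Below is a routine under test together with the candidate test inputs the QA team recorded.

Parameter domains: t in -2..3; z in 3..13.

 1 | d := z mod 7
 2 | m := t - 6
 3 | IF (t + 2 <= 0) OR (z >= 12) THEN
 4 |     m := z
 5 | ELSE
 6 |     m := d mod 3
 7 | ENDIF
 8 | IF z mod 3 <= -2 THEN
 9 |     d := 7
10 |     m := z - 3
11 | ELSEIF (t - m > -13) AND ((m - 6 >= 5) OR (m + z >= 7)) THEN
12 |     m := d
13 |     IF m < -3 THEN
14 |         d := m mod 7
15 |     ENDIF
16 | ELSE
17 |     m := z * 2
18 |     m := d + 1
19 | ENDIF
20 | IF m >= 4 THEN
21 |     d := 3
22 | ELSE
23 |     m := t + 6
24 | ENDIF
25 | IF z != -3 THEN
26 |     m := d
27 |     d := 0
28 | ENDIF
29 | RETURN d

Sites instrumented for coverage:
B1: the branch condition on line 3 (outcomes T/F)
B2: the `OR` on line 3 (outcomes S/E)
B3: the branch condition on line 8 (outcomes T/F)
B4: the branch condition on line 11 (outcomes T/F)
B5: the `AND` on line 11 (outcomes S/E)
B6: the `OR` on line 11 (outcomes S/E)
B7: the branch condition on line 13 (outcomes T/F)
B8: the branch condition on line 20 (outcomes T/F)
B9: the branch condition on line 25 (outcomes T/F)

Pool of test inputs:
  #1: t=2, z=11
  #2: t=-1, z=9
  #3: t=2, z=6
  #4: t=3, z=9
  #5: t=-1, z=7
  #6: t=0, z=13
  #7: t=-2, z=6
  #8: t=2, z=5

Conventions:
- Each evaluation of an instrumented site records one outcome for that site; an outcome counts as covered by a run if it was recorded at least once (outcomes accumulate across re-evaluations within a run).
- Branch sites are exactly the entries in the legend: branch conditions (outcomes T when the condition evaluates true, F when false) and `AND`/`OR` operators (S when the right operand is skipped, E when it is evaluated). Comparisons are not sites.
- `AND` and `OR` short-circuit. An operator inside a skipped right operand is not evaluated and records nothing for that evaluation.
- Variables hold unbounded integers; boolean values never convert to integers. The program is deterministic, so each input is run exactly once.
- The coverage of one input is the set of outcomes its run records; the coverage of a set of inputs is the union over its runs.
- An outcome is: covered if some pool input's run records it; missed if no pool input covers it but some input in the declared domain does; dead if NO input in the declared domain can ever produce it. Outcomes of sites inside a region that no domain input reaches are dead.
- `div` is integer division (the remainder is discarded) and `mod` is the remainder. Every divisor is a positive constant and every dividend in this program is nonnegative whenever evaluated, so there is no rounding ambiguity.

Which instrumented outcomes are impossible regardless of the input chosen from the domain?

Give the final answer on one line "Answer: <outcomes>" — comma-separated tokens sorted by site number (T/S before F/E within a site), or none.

exhaustive pass over the 66-input domain:
  B3=T: unreachable across the whole domain -> dead
  B7=T: unreachable across the whole domain -> dead
  B9=F: unreachable across the whole domain -> dead
  reachable outcomes have witnesses, e.g. B1=T (e.g. t=-2, z=3), B1=F (e.g. t=-1, z=3), B2=S (e.g. t=-2, z=3), B2=E (e.g. t=-1, z=3)

Answer: B3=T, B7=T, B9=F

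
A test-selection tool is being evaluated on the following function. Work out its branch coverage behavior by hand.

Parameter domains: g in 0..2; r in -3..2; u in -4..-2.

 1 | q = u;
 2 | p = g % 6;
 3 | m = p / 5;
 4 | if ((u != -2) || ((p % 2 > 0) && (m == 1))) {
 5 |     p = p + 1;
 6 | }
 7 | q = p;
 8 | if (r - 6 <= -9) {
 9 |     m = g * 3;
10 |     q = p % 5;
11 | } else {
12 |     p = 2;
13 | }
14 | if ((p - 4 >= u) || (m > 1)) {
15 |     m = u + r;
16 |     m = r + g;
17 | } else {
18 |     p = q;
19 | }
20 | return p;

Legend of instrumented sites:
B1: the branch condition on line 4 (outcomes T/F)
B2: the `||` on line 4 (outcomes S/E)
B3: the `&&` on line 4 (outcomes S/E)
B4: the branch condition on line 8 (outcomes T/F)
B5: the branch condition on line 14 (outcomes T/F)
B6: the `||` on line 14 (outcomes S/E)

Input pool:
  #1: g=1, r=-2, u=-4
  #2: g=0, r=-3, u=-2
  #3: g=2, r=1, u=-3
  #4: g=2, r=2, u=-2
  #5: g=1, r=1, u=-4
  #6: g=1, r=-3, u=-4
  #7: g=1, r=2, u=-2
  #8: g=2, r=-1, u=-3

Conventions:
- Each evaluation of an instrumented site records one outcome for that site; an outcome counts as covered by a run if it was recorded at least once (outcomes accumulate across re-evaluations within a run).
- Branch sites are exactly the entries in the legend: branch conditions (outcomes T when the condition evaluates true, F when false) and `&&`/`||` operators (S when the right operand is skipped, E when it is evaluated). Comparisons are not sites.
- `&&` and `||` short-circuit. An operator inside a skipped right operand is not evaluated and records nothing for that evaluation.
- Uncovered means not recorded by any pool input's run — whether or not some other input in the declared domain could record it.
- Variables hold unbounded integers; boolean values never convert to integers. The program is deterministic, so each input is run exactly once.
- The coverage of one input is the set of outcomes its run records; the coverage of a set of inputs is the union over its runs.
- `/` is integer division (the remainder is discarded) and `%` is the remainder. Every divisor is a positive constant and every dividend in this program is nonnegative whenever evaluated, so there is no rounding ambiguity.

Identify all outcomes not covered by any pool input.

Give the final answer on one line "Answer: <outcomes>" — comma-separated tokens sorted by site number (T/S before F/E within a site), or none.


run #1 (g=1, r=-2, u=-4) runs B2->S, B1->T, B4->F, B6->S, B5->T; records B1=T, B2=S, B4=F, B5=T, B6=S
run #2 (g=0, r=-3, u=-2) runs B2->E, B3->S, B1->F, B4->T, B6->E, B5->F; records B1=F, B2=E, B3=S, B4=T, B5=F, B6=E
run #3 (g=2, r=1, u=-3) runs B2->S, B1->T, B4->F, B6->S, B5->T; records B1=T, B2=S, B4=F, B5=T, B6=S
run #4 (g=2, r=2, u=-2) runs B2->E, B3->S, B1->F, B4->F, B6->S, B5->T; records B1=F, B2=E, B3=S, B4=F, B5=T, B6=S
run #5 (g=1, r=1, u=-4) runs B2->S, B1->T, B4->F, B6->S, B5->T; records B1=T, B2=S, B4=F, B5=T, B6=S
run #6 (g=1, r=-3, u=-4) runs B2->S, B1->T, B4->T, B6->S, B5->T; records B1=T, B2=S, B4=T, B5=T, B6=S
run #7 (g=1, r=2, u=-2) runs B2->E, B3->E, B1->F, B4->F, B6->S, B5->T; records B1=F, B2=E, B3=E, B4=F, B5=T, B6=S
run #8 (g=2, r=-1, u=-3) runs B2->S, B1->T, B4->F, B6->S, B5->T; records B1=T, B2=S, B4=F, B5=T, B6=S
union over the pool: B1=T, B1=F, B2=S, B2=E, B3=S, B3=E, B4=T, B4=F, B5=T, B5=F, B6=S, B6=E
uncovered (0 of 12): none
Answer: none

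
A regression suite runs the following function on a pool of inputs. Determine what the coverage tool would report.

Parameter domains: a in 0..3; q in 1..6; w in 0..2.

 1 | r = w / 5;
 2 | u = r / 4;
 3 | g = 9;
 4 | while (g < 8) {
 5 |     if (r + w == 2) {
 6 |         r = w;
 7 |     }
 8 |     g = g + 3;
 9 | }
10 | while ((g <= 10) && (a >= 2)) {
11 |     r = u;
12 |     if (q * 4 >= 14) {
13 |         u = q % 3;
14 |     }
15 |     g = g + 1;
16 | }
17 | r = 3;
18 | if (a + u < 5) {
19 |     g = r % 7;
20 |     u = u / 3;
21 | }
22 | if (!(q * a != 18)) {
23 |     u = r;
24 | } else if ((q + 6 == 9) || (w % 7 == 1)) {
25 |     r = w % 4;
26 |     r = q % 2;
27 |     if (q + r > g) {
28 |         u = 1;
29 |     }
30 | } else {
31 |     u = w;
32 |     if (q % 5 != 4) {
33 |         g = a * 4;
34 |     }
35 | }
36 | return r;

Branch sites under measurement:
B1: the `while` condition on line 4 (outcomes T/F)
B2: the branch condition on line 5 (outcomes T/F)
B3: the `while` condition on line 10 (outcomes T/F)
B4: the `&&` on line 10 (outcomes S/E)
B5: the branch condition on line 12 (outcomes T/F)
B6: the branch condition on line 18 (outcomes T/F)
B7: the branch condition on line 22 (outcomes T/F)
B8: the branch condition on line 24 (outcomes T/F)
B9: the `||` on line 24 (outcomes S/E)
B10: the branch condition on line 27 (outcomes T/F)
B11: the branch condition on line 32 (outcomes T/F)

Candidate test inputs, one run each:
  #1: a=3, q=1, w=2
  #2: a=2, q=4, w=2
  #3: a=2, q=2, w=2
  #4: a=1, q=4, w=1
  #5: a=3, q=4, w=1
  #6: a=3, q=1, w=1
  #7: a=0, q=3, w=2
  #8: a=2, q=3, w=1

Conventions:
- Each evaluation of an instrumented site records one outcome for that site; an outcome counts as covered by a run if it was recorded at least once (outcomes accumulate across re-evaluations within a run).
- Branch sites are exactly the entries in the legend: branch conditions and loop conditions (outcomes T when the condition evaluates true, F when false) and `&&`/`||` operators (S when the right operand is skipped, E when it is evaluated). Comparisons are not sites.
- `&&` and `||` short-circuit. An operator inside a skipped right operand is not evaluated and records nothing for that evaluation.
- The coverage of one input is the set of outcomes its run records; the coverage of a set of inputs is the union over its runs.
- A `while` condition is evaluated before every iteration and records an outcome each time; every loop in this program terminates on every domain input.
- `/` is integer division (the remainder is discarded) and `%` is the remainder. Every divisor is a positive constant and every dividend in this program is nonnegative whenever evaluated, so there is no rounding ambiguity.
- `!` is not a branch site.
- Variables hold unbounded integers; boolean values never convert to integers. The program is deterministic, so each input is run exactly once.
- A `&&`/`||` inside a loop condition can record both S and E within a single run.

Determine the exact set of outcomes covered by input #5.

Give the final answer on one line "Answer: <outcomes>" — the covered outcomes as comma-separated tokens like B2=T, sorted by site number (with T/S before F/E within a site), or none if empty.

Simulating input #5 (a=3, q=4, w=1) step by step:
  B1->F, B4->E, B3->T, B5->T, B4->E, B3->T, B5->T, B4->S, B3->F, B6->T
  B7->F, B9->E, B8->T, B10->T
collecting distinct outcomes: B1=F, B3=T, B3=F, B4=S, B4=E, B5=T, B6=T, B7=F, B8=T, B9=E, B10=T

Answer: B1=F, B3=T, B3=F, B4=S, B4=E, B5=T, B6=T, B7=F, B8=T, B9=E, B10=T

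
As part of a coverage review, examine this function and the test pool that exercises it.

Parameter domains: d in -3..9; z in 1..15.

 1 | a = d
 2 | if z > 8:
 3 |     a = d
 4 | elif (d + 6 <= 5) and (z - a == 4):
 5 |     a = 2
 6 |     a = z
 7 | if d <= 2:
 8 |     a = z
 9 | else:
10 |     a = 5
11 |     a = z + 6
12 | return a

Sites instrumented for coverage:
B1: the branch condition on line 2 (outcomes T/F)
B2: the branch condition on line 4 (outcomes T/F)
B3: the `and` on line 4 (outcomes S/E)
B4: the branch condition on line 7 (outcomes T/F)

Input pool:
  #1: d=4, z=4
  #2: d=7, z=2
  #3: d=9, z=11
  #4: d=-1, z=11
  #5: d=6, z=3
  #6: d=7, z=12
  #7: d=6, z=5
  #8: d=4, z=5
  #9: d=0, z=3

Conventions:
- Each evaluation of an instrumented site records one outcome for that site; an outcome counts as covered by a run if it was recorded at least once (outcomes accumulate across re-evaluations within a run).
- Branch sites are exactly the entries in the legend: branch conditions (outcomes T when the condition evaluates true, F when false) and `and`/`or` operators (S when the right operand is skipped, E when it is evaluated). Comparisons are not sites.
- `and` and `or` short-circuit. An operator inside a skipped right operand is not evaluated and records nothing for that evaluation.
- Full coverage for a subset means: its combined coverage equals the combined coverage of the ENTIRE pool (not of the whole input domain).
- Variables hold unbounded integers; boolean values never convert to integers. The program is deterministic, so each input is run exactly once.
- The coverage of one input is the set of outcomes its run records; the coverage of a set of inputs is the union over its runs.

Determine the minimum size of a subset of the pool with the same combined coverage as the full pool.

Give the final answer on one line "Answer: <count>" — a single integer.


#1 (d=4, z=4) -> covered: B1=F, B2=F, B3=S, B4=F
#2 (d=7, z=2) -> covered: B1=F, B2=F, B3=S, B4=F
#3 (d=9, z=11) -> covered: B1=T, B4=F
#4 (d=-1, z=11) -> covered: B1=T, B4=T
#5 (d=6, z=3) -> covered: B1=F, B2=F, B3=S, B4=F
#6 (d=7, z=12) -> covered: B1=T, B4=F
#7 (d=6, z=5) -> covered: B1=F, B2=F, B3=S, B4=F
#8 (d=4, z=5) -> covered: B1=F, B2=F, B3=S, B4=F
#9 (d=0, z=3) -> covered: B1=F, B2=F, B3=S, B4=T
the full pool covers 6 outcomes: B1=T, B1=F, B2=F, B3=S, B4=T, B4=F
checked all size-1 subsets: none covers 6 outcomes (max 4/6)
inputs {1, 4} (size 2) cover everything; no size-2 subset with a lexicographically smaller index list covers all 6
Answer: 2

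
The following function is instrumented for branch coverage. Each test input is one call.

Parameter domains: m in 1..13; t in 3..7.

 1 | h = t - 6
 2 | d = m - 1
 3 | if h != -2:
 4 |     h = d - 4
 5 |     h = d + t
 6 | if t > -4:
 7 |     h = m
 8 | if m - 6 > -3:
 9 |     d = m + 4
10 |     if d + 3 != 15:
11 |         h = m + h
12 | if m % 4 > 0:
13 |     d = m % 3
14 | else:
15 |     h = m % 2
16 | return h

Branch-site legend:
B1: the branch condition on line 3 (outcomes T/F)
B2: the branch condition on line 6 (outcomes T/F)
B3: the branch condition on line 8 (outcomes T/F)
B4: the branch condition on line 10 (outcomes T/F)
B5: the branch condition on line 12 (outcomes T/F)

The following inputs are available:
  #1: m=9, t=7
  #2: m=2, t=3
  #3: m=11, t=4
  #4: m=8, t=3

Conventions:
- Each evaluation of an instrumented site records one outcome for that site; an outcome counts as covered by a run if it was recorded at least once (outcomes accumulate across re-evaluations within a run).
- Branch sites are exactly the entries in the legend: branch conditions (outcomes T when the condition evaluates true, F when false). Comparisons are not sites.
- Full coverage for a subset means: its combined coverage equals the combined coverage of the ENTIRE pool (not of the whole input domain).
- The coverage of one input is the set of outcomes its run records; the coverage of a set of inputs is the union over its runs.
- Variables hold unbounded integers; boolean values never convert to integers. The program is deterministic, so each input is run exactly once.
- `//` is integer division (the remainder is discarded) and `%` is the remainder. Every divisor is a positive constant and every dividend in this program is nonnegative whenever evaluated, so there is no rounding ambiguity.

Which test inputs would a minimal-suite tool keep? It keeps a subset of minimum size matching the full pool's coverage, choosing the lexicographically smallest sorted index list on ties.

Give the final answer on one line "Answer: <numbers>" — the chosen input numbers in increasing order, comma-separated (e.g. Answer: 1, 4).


input #1, m=9, t=7: events B1->T, B2->T, B3->T, B4->T, B5->T; outcomes B1=T, B2=T, B3=T, B4=T, B5=T
input #2, m=2, t=3: events B1->T, B2->T, B3->F, B5->T; outcomes B1=T, B2=T, B3=F, B5=T
input #3, m=11, t=4: events B1->F, B2->T, B3->T, B4->T, B5->T; outcomes B1=F, B2=T, B3=T, B4=T, B5=T
input #4, m=8, t=3: events B1->T, B2->T, B3->T, B4->F, B5->F; outcomes B1=T, B2=T, B3=T, B4=F, B5=F
together the pool reaches 9 outcomes: B1=T, B1=F, B2=T, B3=T, B3=F, B4=T, B4=F, B5=T, B5=F
every size-1 subset falls short of the 9 outcomes (best: 5/9)
every size-2 subset falls short of the 9 outcomes (best: 8/9)
at size 3, {2, 3, 4} reaches all 9 outcomes; every lexicographically earlier size-3 subset fails
Answer: 2, 3, 4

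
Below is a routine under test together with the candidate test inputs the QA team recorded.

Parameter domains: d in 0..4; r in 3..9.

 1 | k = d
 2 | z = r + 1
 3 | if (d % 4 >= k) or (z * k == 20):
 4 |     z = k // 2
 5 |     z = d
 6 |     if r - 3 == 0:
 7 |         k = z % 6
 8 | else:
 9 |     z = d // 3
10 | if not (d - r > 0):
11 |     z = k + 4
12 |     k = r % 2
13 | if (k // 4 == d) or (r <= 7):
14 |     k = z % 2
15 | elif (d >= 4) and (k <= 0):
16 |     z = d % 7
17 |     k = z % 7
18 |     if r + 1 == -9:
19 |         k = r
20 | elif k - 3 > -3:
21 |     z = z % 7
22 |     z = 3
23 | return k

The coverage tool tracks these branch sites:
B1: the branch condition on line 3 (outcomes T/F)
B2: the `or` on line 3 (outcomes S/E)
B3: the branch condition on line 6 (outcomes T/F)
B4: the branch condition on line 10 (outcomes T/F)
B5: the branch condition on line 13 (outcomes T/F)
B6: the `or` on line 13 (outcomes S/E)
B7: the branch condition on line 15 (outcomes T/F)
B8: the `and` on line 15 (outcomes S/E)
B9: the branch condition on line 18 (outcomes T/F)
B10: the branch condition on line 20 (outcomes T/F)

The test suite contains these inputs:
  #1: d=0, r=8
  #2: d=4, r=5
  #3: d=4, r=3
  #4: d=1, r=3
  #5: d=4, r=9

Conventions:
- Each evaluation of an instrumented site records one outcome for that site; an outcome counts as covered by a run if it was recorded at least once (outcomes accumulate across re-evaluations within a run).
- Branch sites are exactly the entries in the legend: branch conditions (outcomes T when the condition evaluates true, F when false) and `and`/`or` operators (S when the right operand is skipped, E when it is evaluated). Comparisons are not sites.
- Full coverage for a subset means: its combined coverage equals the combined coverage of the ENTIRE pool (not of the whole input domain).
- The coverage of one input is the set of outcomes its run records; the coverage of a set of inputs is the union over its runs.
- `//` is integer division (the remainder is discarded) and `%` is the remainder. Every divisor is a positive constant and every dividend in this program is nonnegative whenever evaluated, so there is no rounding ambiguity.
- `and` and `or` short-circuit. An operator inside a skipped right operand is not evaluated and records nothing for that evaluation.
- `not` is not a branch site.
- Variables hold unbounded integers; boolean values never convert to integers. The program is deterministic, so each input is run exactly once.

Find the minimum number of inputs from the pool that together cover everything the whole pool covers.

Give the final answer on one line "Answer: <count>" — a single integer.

input #1 (d=0, r=8): events B2->S, B1->T, B3->F, B4->T, B6->S, B5->T; covers B1=T, B2=S, B3=F, B4=T, B5=T, B6=S
input #2 (d=4, r=5): events B2->E, B1->F, B4->T, B6->E, B5->T; covers B1=F, B2=E, B4=T, B5=T, B6=E
input #3 (d=4, r=3): events B2->E, B1->F, B4->F, B6->E, B5->T; covers B1=F, B2=E, B4=F, B5=T, B6=E
input #4 (d=1, r=3): events B2->S, B1->T, B3->T, B4->T, B6->E, B5->T; covers B1=T, B2=S, B3=T, B4=T, B5=T, B6=E
input #5 (d=4, r=9): events B2->E, B1->F, B4->T, B6->E, B5->F, B8->E, B7->F, B10->T; covers B1=F, B2=E, B4=T, B5=F, B6=E, B7=F, B8=E, B10=T
the full pool covers 15 outcomes: B1=T, B1=F, B2=S, B2=E, B3=T, B3=F, B4=T, B4=F, B5=T, B5=F, B6=S, B6=E, B7=F, B8=E, B10=T
size 1 is not enough: best union over all size-1 subsets is 8/15
size 2 is not enough: best union over all size-2 subsets is 13/15
size 3 is not enough: best union over all size-3 subsets is 14/15
the canonical winner is {1, 3, 4, 5}: size 4, full 15-outcome coverage, earliest index list among size-4 covers

Answer: 4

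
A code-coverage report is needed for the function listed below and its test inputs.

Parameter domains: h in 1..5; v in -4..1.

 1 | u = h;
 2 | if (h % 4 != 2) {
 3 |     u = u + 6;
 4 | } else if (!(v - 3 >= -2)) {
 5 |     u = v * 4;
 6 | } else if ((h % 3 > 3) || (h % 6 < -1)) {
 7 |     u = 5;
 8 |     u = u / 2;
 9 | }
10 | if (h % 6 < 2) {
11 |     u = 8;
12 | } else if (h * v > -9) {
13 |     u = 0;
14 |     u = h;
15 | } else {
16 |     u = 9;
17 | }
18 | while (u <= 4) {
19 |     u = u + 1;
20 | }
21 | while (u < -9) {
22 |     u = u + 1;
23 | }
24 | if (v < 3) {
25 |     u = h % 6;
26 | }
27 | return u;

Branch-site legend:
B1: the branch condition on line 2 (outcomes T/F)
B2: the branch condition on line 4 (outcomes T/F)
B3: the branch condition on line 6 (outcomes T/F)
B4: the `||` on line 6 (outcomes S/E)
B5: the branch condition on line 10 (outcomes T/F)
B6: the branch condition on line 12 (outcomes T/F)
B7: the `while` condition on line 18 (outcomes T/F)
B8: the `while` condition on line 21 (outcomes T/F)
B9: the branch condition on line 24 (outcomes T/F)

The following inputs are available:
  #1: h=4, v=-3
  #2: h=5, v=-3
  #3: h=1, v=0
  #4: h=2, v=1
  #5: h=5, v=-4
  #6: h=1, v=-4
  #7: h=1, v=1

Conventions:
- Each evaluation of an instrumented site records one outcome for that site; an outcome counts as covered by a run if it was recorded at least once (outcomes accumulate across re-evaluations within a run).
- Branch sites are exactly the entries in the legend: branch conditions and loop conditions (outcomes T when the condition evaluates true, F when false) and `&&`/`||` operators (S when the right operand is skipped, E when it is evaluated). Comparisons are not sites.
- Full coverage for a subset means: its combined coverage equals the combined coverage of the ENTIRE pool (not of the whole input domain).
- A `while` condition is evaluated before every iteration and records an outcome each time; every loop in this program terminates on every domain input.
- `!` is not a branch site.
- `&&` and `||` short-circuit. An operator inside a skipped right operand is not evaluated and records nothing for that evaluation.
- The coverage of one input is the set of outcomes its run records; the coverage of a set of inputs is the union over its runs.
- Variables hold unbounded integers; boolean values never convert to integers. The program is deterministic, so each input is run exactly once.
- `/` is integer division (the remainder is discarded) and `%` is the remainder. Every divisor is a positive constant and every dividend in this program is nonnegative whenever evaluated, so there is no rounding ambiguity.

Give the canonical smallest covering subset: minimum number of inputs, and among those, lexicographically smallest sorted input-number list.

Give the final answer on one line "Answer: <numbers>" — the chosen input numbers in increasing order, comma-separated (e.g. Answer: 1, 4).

#1 (h=4, v=-3) -> covered: B1=T, B5=F, B6=F, B7=F, B8=F, B9=T
#2 (h=5, v=-3) -> covered: B1=T, B5=F, B6=F, B7=F, B8=F, B9=T
#3 (h=1, v=0) -> covered: B1=T, B5=T, B7=F, B8=F, B9=T
#4 (h=2, v=1) -> covered: B1=F, B2=F, B3=F, B4=E, B5=F, B6=T, B7=T, B7=F, B8=F, B9=T
#5 (h=5, v=-4) -> covered: B1=T, B5=F, B6=F, B7=F, B8=F, B9=T
#6 (h=1, v=-4) -> covered: B1=T, B5=T, B7=F, B8=F, B9=T
#7 (h=1, v=1) -> covered: B1=T, B5=T, B7=F, B8=F, B9=T
union over all inputs: B1=T, B1=F, B2=F, B3=F, B4=E, B5=T, B5=F, B6=T, B6=F, B7=T, B7=F, B8=F, B9=T (13 outcomes)
no size-1 subset reaches all 13 outcomes (best union: 10/13)
no size-2 subset reaches all 13 outcomes (best union: 12/13)
the canonical winner is {1, 3, 4}: size 3, full 13-outcome coverage, earliest index list among size-3 covers

Answer: 1, 3, 4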